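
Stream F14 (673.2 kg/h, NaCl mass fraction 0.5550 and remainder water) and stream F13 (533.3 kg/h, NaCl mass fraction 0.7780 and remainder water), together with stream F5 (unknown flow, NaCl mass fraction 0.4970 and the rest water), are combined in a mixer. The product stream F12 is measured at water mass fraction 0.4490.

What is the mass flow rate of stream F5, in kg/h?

Let F5 be the unknown flow. Total out = 1206.5 + F5.
water balance: 417.97 + 0.503·F5 = 0.449·(1206.5 + F5)
(0.503 − 0.449)·F5 = 0.449×1206.5 − 417.97 = 123.75
F5 = 123.75 / 0.054 = 2291.7 kg/h

2292 kg/h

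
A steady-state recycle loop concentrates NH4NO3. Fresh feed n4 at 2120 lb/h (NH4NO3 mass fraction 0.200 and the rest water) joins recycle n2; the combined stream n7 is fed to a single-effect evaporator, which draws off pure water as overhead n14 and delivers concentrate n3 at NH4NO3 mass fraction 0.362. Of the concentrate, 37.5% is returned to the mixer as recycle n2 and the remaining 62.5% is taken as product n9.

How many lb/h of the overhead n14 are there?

Overall NH4NO3 balance (none leaves overhead): NH4NO3 in fresh feed = NH4NO3 in product, i.e. 2120×0.200 = (1−0.375)·n3·0.362.
n3 = 424/(0.362×0.625) = 1874 lb/h.
Recycle n2 = 0.375×1874 = 702.76 lb/h.
Combined feed n7 = 2120 + 702.76 = 2822.8 lb/h.
Overhead n14 = n7 − n3 = 2822.8 − 1874 = 948.73 lb/h.

948.7 lb/h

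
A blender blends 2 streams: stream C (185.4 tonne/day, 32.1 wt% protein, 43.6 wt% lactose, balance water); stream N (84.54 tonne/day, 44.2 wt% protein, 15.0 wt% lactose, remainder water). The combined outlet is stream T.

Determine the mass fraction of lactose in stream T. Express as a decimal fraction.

Total flow out = 185.4 + 84.54 = 269.94 tonne/day.
lactose in = 185.4×0.436 + 84.54×0.150 = 93.515 tonne/day.
lactose mass fraction in T = 93.515/269.94 = 0.3464.

0.3464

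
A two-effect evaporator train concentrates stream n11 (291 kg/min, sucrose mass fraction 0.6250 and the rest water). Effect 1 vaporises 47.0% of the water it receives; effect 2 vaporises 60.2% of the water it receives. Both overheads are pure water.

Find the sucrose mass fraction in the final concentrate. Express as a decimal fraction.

water in feed = 291×0.375 = 109.12 kg/min.
After stage 1: water left = (1−0.470)×109.12 = 57.836; stream total = 239.71 kg/min.
After stage 2: water left = (1−0.602)×57.836 = 23.019; final concentrate = 204.89 kg/min.
sucrose fraction = 181.88/204.89 = 0.8877.

0.8877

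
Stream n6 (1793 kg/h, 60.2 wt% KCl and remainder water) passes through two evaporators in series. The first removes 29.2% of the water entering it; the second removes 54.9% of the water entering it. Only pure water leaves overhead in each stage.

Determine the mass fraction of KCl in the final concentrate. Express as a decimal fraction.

0.826

water in feed = 1793×0.398 = 713.61 kg/h.
After stage 1: water left = (1−0.292)×713.61 = 505.24; stream total = 1584.6 kg/h.
After stage 2: water left = (1−0.549)×505.24 = 227.86; final concentrate = 1307.2 kg/h.
KCl fraction = 1079.4/1307.2 = 0.826.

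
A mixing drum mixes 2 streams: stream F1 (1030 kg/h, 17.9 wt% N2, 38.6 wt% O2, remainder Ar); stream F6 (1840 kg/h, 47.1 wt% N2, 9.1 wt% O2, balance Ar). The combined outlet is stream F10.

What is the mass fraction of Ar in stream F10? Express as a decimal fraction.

Total flow out = 1030 + 1840 = 2870 kg/h.
Ar in = 1030×0.435 + 1840×0.438 = 1254 kg/h.
Ar mass fraction in F10 = 1254/2870 = 0.437.

0.437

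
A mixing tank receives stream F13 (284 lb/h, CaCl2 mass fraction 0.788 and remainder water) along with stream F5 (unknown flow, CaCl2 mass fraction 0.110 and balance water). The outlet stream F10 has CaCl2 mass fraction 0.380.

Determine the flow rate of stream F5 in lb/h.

429.2 lb/h

Let F5 be the unknown flow. Total out = 284 + F5.
CaCl2 balance: 223.79 + 0.110·F5 = 0.380·(284 + F5)
(0.110 − 0.380)·F5 = 0.380×284 − 223.79 = -115.87
F5 = -115.87 / -0.270 = 429.16 lb/h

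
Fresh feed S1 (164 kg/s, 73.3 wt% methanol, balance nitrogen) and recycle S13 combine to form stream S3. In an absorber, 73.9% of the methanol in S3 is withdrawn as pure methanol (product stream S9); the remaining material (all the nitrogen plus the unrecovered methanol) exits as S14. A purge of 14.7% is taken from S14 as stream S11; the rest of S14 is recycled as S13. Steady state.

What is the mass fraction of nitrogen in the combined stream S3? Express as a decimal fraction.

nitrogen enters only via S1 and leaves only via the purge: 164×0.267 = 0.147×(nitrogen in S14), and the absorber passes all nitrogen, so nitrogen in S3 = nitrogen in S14 = 297.88 kg/s.
methanol in S3: m_A = 164×0.733 + (1−0.147)·(1−0.739)·m_A, so m_A = 120.21/0.7774 = 154.64 kg/s.
S3 = 154.64 + 297.88 = 452.52 kg/s.
nitrogen fraction in S3 = 297.88/452.52 = 0.6583.

0.6583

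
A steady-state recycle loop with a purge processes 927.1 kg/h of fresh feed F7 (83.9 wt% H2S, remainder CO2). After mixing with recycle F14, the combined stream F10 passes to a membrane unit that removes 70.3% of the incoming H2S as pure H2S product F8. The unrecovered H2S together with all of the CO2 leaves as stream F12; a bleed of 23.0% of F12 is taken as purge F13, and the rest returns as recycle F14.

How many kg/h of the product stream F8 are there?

708.9 kg/h

H2S in F10: m_A = 927.1×0.839 + (1−0.230)·(1−0.703)·m_A, so m_A = 777.84/0.7713 = 1008.5 kg/h.
Product F8 = 0.703×1008.5 = 708.95 kg/h.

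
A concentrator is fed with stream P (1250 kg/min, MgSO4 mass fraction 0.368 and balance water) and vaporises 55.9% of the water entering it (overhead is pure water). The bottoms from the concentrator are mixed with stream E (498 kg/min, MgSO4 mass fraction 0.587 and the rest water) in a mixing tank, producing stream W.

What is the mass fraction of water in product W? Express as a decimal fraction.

Vapour removed = 0.559×0.632×1250 = 441.61 kg/min; concentrate = 808.39 kg/min.
water reaching the mixer = 348.39 (from concentrate) + 498×0.413 = 554.06 kg/min.
Product flow = 808.39 + 498 = 1306.4 kg/min; water fraction = 0.424.

0.424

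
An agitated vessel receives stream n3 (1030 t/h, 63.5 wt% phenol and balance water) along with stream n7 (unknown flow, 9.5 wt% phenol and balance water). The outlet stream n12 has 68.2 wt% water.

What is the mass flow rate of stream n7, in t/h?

Let n7 be the unknown flow. Total out = 1030 + n7.
water balance: 375.95 + 0.905·n7 = 0.682·(1030 + n7)
(0.905 − 0.682)·n7 = 0.682×1030 − 375.95 = 326.51
n7 = 326.51 / 0.223 = 1464.2 t/h

1464 t/h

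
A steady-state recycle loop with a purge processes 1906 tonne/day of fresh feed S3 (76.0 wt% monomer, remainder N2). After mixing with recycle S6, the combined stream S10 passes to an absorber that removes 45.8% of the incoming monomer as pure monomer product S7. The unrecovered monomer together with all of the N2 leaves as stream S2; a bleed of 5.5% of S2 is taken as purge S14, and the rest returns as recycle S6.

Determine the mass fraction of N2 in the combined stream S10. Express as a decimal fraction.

0.737

N2 enters only via S3 and leaves only via the purge: 1906×0.240 = 0.055×(N2 in S2), and the absorber passes all N2, so N2 in S10 = N2 in S2 = 8317.1 tonne/day.
monomer in S10: m_A = 1906×0.760 + (1−0.055)·(1−0.458)·m_A, so m_A = 1448.6/0.4878 = 2969.5 tonne/day.
S10 = 2969.5 + 8317.1 = 11287 tonne/day.
N2 fraction in S10 = 8317.1/11287 = 0.737.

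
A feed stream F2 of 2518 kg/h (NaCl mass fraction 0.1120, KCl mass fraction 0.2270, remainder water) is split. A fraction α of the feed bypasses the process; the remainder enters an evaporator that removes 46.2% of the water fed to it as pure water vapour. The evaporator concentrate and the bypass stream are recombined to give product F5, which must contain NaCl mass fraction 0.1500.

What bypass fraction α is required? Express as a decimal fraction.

0.170

All 2518×0.112 = 282.02 kg/h of NaCl reaches F5, so F5 = 282.02/0.150 = 1880.1 kg/h and vapour = 637.89 kg/h.
The evaporator receives (1−α)·2518 of feed at 0.661 water and removes 0.462 of that water:
0.462×0.661×(1−α)×2518 = 637.89
(1−α) = 637.89/768.95 = 0.8296;  α = 0.1704.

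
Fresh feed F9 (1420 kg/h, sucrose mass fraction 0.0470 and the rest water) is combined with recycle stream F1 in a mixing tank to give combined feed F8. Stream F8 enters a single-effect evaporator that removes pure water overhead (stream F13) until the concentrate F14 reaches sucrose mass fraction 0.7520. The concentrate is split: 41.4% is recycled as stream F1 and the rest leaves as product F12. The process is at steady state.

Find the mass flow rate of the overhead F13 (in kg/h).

Overall sucrose balance (none leaves overhead): sucrose in fresh feed = sucrose in product, i.e. 1420×0.047 = (1−0.414)·F14·0.752.
F14 = 66.74/(0.752×0.586) = 151.45 kg/h.
Recycle F1 = 0.414×151.45 = 62.701 kg/h.
Combined feed F8 = 1420 + 62.701 = 1482.7 kg/h.
Overhead F13 = F8 − F14 = 1482.7 − 151.45 = 1331.2 kg/h.

1331 kg/h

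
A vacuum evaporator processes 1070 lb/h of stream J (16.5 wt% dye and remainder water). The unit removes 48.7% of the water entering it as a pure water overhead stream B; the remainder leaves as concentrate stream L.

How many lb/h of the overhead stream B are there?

water entering = 1070×0.835 = 893.45 lb/h; overhead removed = 0.487×893.45 = 435.11 lb/h.

435.1 lb/h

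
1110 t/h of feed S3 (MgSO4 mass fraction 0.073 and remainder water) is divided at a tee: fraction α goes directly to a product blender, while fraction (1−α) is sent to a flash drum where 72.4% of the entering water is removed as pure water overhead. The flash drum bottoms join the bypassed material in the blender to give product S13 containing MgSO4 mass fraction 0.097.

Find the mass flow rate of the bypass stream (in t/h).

All 1110×0.073 = 81.03 t/h of MgSO4 reaches S13, so S13 = 81.03/0.097 = 835.36 t/h and vapour = 274.64 t/h.
The evaporator receives (1−α)·1110 of feed at 0.927 water and removes 0.724 of that water:
0.724×0.927×(1−α)×1110 = 274.64
(1−α) = 274.64/744.97 = 0.3687;  α = 0.6313.
Bypass flow = 0.6313×1110 = 700.79 t/h.

700.8 t/h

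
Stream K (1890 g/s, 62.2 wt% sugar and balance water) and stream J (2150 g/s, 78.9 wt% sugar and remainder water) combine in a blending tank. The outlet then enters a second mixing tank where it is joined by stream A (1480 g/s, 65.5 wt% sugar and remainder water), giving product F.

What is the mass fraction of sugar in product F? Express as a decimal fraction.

Overall, product flow = 5520 g/s.
sugar in = 1890×0.622 + 2150×0.789 + 1480×0.655 = 3841.3 g/s.
sugar fraction in F = 0.696.

0.696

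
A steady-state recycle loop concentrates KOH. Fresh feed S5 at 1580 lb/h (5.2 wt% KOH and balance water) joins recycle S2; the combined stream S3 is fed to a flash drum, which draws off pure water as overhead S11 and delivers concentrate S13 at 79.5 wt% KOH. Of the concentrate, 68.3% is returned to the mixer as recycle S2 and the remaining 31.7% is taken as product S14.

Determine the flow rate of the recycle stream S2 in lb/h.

222.7 lb/h

Overall KOH balance (none leaves overhead): KOH in fresh feed = KOH in product, i.e. 1580×0.052 = (1−0.683)·S13·0.795.
S13 = 82.16/(0.795×0.317) = 326.01 lb/h.
Recycle S2 = 0.683×326.01 = 222.67 lb/h.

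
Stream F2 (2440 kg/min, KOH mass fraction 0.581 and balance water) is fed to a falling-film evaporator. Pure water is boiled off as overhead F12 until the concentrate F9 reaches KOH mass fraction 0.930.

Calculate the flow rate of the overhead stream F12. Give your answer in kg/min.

915.7 kg/min

KOH is conserved: 2440×0.581 = 1417.6 kg/min all reports to the concentrate.
Concentrate = 1417.6/(target fraction) = 1524.3 kg/min.
Overhead = 2440 − 1524.3 = 915.66 kg/min.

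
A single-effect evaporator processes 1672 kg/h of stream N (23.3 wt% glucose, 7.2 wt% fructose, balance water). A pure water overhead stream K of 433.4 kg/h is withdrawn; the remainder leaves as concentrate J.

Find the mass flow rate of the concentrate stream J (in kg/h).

Concentrate = 1672 − 433.4 = 1238.6 kg/h.

1239 kg/h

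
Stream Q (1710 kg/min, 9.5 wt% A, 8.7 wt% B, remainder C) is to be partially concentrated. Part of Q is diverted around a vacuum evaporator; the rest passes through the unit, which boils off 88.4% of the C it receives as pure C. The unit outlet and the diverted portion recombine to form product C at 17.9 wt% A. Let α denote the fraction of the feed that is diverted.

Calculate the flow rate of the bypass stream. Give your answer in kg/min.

600.3 kg/min

All 1710×0.095 = 162.45 kg/min of A reaches C, so C = 162.45/0.179 = 907.54 kg/min and vapour = 802.46 kg/min.
The evaporator receives (1−α)·1710 of feed at 0.818 C and removes 0.884 of that C:
0.884×0.818×(1−α)×1710 = 802.46
(1−α) = 802.46/1236.5 = 0.6490;  α = 0.3510.
Bypass flow = 0.3510×1710 = 600.27 kg/min.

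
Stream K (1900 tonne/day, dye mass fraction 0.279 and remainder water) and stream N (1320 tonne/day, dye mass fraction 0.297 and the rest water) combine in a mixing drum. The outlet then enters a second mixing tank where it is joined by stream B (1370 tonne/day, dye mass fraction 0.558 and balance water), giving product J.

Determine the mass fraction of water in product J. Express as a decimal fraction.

0.633

Overall, product flow = 4590 tonne/day.
water in = 1900×0.721 + 1320×0.703 + 1370×0.442 = 2903.4 tonne/day.
water fraction in J = 0.633.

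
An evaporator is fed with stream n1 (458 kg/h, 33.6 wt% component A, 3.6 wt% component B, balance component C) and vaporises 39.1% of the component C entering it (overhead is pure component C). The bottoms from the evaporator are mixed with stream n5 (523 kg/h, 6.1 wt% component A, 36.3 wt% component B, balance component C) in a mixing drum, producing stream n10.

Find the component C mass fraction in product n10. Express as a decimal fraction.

Vapour removed = 0.391×0.628×458 = 112.46 kg/h; concentrate = 345.54 kg/h.
component C reaching the mixer = 175.16 (from concentrate) + 523×0.576 = 476.41 kg/h.
Product flow = 345.54 + 523 = 868.54 kg/h; component C fraction = 0.5485.

0.5485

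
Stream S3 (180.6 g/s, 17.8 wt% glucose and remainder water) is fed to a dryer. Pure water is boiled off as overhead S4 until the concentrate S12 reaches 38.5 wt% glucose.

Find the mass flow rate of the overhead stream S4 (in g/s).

97.1 g/s

glucose is conserved: 180.6×0.178 = 32.147 g/s all reports to the concentrate.
Concentrate = 32.147/(target fraction) = 83.498 g/s.
Overhead = 180.6 − 83.498 = 97.102 g/s.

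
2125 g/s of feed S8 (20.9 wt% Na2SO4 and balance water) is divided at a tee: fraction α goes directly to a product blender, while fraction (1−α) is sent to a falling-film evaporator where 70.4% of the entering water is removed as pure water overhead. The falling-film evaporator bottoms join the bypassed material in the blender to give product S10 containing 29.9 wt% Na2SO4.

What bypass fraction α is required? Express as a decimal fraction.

0.459

All 2125×0.209 = 444.12 g/s of Na2SO4 reaches S10, so S10 = 444.12/0.299 = 1485.4 g/s and vapour = 639.63 g/s.
The evaporator receives (1−α)·2125 of feed at 0.791 water and removes 0.704 of that water:
0.704×0.791×(1−α)×2125 = 639.63
(1−α) = 639.63/1183.3 = 0.5405;  α = 0.4595.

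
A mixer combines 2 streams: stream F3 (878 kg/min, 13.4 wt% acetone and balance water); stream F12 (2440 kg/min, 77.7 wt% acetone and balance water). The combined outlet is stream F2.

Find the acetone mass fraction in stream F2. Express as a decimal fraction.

0.607

Total flow out = 878 + 2440 = 3318 kg/min.
acetone in = 878×0.134 + 2440×0.777 = 2013.5 kg/min.
acetone mass fraction in F2 = 2013.5/3318 = 0.607.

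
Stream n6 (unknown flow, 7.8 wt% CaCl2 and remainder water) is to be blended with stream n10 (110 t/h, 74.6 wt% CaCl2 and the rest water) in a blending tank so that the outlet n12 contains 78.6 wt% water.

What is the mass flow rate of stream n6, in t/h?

Let n6 be the unknown flow. Total out = 110 + n6.
water balance: 27.94 + 0.922·n6 = 0.786·(110 + n6)
(0.922 − 0.786)·n6 = 0.786×110 − 27.94 = 58.52
n6 = 58.52 / 0.136 = 430.29 t/h

430.3 t/h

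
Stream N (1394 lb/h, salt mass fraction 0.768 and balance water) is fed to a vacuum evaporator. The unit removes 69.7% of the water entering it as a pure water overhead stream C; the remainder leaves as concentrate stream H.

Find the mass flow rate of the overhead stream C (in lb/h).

water entering = 1394×0.232 = 323.41 lb/h; overhead removed = 0.697×323.41 = 225.42 lb/h.

225.4 lb/h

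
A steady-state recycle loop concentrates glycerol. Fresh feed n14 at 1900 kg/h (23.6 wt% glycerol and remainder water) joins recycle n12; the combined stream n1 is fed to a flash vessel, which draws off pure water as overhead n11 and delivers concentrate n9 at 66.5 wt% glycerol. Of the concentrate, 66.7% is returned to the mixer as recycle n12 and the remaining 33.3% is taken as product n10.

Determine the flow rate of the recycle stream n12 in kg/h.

Overall glycerol balance (none leaves overhead): glycerol in fresh feed = glycerol in product, i.e. 1900×0.236 = (1−0.667)·n9·0.665.
n9 = 448.4/(0.665×0.333) = 2024.9 kg/h.
Recycle n12 = 0.667×2024.9 = 1350.6 kg/h.

1351 kg/h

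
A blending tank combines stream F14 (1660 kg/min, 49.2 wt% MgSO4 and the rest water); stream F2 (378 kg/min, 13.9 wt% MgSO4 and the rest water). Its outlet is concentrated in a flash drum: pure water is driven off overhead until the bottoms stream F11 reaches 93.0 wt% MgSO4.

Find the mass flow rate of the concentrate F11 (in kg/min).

MgSO4 entering = 1660×0.492 + 378×0.139 = 869.26 kg/min.
All MgSO4 reports to F11, so F11 = 869.26/0.930 = 934.69 kg/min.

934.7 kg/min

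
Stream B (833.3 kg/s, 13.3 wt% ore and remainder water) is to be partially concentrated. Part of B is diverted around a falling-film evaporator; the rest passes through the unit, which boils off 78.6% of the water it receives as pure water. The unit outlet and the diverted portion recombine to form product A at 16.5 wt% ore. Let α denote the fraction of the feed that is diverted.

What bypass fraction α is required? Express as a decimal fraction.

0.715

All 833.3×0.133 = 110.83 kg/s of ore reaches A, so A = 110.83/0.165 = 671.69 kg/s and vapour = 161.61 kg/s.
The evaporator receives (1−α)·833.3 of feed at 0.867 water and removes 0.786 of that water:
0.786×0.867×(1−α)×833.3 = 161.61
(1−α) = 161.61/567.86 = 0.2846;  α = 0.7154.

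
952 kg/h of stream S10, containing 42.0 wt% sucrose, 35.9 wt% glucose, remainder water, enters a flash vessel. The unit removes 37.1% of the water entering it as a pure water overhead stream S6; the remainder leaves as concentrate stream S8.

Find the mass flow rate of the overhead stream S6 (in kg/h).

water entering = 952×0.221 = 210.39 kg/h; overhead removed = 0.371×210.39 = 78.055 kg/h.

78.06 kg/h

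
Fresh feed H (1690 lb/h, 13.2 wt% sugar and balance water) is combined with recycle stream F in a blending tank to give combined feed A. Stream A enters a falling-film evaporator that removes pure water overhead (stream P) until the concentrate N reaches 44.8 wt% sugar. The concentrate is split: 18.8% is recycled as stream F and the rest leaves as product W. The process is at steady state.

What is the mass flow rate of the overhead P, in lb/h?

Overall sugar balance (none leaves overhead): sugar in fresh feed = sugar in product, i.e. 1690×0.132 = (1−0.188)·N·0.448.
N = 223.08/(0.448×0.812) = 613.23 lb/h.
Recycle F = 0.188×613.23 = 115.29 lb/h.
Combined feed A = 1690 + 115.29 = 1805.3 lb/h.
Overhead P = A − N = 1805.3 − 613.23 = 1192.1 lb/h.

1192 lb/h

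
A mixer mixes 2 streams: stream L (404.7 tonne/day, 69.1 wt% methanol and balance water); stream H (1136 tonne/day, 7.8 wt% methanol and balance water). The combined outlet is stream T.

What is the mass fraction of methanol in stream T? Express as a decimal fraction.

Total flow out = 404.7 + 1136 = 1540.7 tonne/day.
methanol in = 404.7×0.691 + 1136×0.078 = 368.26 tonne/day.
methanol mass fraction in T = 368.26/1540.7 = 0.239.

0.239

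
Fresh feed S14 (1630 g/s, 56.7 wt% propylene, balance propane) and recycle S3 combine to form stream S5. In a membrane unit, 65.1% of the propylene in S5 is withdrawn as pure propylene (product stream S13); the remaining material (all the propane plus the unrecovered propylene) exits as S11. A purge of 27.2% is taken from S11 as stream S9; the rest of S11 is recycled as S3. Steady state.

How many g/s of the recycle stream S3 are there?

propane enters only via S14 and leaves only via the purge: 1630×0.433 = 0.272×(propane in S11), and the membrane unit passes all propane, so propane in S5 = propane in S11 = 2594.8 g/s.
propylene in S5: m_A = 1630×0.567 + (1−0.272)·(1−0.651)·m_A, so m_A = 924.21/0.7459 = 1239 g/s.
S11 = (1−0.651)×1239 + 2594.8 = 3027.2 g/s.
Recycle S3 = (1−0.272)×3027.2 = 2203.8 g/s.

2204 g/s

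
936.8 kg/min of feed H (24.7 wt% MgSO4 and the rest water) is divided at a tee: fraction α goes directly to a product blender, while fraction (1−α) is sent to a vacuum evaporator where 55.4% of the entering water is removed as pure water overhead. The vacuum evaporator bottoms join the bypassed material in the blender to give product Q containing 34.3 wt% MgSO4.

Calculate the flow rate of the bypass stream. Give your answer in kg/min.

All 936.8×0.247 = 231.39 kg/min of MgSO4 reaches Q, so Q = 231.39/0.343 = 674.61 kg/min and vapour = 262.19 kg/min.
The evaporator receives (1−α)·936.8 of feed at 0.753 water and removes 0.554 of that water:
0.554×0.753×(1−α)×936.8 = 262.19
(1−α) = 262.19/390.8 = 0.6709;  α = 0.3291.
Bypass flow = 0.3291×936.8 = 308.28 kg/min.

308.3 kg/min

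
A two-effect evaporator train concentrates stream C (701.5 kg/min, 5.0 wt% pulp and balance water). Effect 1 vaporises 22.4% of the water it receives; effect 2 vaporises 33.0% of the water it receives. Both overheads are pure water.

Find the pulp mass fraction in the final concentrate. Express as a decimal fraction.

water in feed = 701.5×0.950 = 666.42 kg/min.
After stage 1: water left = (1−0.224)×666.42 = 517.15; stream total = 552.22 kg/min.
After stage 2: water left = (1−0.330)×517.15 = 346.49; final concentrate = 381.56 kg/min.
pulp fraction = 35.075/381.56 = 0.0919.

0.0919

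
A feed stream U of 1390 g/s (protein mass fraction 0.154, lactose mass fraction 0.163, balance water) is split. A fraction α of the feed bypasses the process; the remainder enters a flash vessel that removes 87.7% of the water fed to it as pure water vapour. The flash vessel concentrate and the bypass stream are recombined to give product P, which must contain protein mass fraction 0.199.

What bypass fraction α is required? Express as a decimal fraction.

All 1390×0.154 = 214.06 g/s of protein reaches P, so P = 214.06/0.199 = 1075.7 g/s and vapour = 314.32 g/s.
The evaporator receives (1−α)·1390 of feed at 0.683 water and removes 0.877 of that water:
0.877×0.683×(1−α)×1390 = 314.32
(1−α) = 314.32/832.6 = 0.3775;  α = 0.6225.

0.622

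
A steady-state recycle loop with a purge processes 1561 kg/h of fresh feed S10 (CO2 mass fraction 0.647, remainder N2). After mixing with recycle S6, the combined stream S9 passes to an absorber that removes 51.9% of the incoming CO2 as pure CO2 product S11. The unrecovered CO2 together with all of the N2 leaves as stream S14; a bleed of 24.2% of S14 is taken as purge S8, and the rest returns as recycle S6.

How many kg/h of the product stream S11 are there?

CO2 in S9: m_A = 1561×0.647 + (1−0.242)·(1−0.519)·m_A, so m_A = 1010/0.6354 = 1589.5 kg/h.
Product S11 = 0.519×1589.5 = 824.95 kg/h.

824.9 kg/h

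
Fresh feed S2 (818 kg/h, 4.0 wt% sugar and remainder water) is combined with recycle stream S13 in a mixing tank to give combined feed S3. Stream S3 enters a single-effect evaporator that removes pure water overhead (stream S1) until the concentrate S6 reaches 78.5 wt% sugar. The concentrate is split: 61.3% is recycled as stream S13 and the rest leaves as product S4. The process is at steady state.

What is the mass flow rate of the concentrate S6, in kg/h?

107.7 kg/h

Overall sugar balance (none leaves overhead): sugar in fresh feed = sugar in product, i.e. 818×0.040 = (1−0.613)·S6·0.785.
S6 = 32.72/(0.785×0.387) = 107.7 kg/h.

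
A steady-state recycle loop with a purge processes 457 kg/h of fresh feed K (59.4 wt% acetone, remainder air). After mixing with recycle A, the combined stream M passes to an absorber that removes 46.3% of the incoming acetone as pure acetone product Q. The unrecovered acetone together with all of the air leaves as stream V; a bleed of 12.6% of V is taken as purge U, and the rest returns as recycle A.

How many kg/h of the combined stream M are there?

1984 kg/h

air enters only via K and leaves only via the purge: 457×0.406 = 0.126×(air in V), and the absorber passes all air, so air in M = air in V = 1472.6 kg/h.
acetone in M: m_A = 457×0.594 + (1−0.126)·(1−0.463)·m_A, so m_A = 271.46/0.5307 = 511.55 kg/h.
M = 511.55 + 1472.6 = 1984.1 kg/h.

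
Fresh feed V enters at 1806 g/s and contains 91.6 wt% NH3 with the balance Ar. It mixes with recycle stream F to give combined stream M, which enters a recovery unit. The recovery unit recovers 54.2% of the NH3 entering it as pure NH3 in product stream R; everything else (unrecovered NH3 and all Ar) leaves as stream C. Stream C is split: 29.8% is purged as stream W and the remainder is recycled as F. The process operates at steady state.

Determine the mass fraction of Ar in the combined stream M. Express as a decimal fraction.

Ar enters only via V and leaves only via the purge: 1806×0.084 = 0.298×(Ar in C), and the recovery unit passes all Ar, so Ar in M = Ar in C = 509.07 g/s.
NH3 in M: m_A = 1806×0.916 + (1−0.298)·(1−0.542)·m_A, so m_A = 1654.3/0.6785 = 2438.2 g/s.
M = 2438.2 + 509.07 = 2947.3 g/s.
Ar fraction in M = 509.07/2947.3 = 0.173.

0.173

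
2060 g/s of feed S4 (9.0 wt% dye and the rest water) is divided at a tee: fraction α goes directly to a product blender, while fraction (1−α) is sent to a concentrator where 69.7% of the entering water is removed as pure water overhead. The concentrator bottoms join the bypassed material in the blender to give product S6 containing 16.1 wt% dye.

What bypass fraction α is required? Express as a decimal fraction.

0.305

All 2060×0.090 = 185.4 g/s of dye reaches S6, so S6 = 185.4/0.161 = 1151.6 g/s and vapour = 908.45 g/s.
The evaporator receives (1−α)·2060 of feed at 0.910 water and removes 0.697 of that water:
0.697×0.910×(1−α)×2060 = 908.45
(1−α) = 908.45/1306.6 = 0.6953;  α = 0.3047.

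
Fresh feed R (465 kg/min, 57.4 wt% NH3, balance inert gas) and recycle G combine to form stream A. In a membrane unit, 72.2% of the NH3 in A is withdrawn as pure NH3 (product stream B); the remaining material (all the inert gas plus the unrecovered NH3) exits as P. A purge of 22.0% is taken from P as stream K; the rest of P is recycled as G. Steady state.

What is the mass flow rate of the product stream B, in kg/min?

246.1 kg/min

NH3 in A: m_A = 465×0.574 + (1−0.220)·(1−0.722)·m_A, so m_A = 266.91/0.7832 = 340.81 kg/min.
Product B = 0.722×340.81 = 246.07 kg/min.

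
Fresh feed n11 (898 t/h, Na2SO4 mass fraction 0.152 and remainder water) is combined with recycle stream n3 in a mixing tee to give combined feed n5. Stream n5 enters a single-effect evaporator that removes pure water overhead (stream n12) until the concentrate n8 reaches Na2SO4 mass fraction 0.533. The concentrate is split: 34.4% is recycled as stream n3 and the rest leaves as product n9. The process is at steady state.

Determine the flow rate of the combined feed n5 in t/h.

Overall Na2SO4 balance (none leaves overhead): Na2SO4 in fresh feed = Na2SO4 in product, i.e. 898×0.152 = (1−0.344)·n8·0.533.
n8 = 136.5/(0.533×0.656) = 390.38 t/h.
Recycle n3 = 0.344×390.38 = 134.29 t/h.
Combined feed n5 = 898 + 134.29 = 1032.3 t/h.

1032 t/h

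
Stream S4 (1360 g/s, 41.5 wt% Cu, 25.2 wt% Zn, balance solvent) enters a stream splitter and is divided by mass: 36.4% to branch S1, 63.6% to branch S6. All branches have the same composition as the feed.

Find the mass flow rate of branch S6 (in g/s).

Branch S6 flow = 0.636×1360 = 864.96 g/s.

865 g/s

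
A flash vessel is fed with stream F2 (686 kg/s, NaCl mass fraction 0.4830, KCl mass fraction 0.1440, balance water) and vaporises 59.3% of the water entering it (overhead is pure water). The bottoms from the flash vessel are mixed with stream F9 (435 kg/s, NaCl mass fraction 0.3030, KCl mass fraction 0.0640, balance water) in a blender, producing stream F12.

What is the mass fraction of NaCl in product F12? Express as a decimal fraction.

Vapour removed = 0.593×0.373×686 = 151.74 kg/s; concentrate = 534.26 kg/s.
NaCl reaching the mixer = 331.34 (from concentrate) + 435×0.303 = 463.14 kg/s.
Product flow = 534.26 + 435 = 969.26 kg/s; NaCl fraction = 0.4778.

0.4778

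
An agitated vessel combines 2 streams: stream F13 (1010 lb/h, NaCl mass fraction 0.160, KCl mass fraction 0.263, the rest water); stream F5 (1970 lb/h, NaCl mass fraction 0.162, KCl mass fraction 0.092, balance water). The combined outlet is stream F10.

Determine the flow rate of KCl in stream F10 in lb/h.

KCl out = KCl in = 1010×0.263 + 1970×0.092 = 446.87 lb/h.

446.9 lb/h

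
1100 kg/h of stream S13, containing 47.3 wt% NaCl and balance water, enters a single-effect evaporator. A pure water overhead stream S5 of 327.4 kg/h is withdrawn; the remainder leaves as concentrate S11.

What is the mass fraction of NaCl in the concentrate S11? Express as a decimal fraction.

NaCl is not removed: 1100×0.473 = 520.3 kg/h of NaCl enters S11.
Concentrate = 1100 − 327.4 = 772.6 kg/h.
Mass fraction = 520.3/772.6 = 0.6734.

0.6734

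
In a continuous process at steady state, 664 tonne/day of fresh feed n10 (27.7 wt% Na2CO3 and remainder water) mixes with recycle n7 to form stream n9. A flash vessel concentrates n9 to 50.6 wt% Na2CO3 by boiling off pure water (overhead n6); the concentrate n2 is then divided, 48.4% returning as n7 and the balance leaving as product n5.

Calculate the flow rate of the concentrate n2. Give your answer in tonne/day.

Overall Na2CO3 balance (none leaves overhead): Na2CO3 in fresh feed = Na2CO3 in product, i.e. 664×0.277 = (1−0.484)·n2·0.506.
n2 = 183.93/(0.506×0.516) = 704.45 tonne/day.

704.4 tonne/day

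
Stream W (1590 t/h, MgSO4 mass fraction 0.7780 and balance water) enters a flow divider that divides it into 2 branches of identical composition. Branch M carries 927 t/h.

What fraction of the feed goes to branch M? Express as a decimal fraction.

Fraction to M = 927/1590 = 0.5830.

0.583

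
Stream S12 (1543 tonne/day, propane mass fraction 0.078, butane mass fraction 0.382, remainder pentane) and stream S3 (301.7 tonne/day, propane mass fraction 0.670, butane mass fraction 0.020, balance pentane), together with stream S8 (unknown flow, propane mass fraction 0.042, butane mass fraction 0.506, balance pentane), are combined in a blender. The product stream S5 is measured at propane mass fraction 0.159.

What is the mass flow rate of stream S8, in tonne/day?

249.5 tonne/day

Let S8 be the unknown flow. Total out = 1844.7 + S8.
propane balance: 322.49 + 0.042·S8 = 0.159·(1844.7 + S8)
(0.042 − 0.159)·S8 = 0.159×1844.7 − 322.49 = -29.186
S8 = -29.186 / -0.117 = 249.45 tonne/day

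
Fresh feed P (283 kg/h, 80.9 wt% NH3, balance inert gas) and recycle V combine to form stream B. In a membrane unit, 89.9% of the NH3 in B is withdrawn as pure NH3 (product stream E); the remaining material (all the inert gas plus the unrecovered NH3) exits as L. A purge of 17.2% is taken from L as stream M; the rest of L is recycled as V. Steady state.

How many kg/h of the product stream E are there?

NH3 in B: m_A = 283×0.809 + (1−0.172)·(1−0.899)·m_A, so m_A = 228.95/0.9164 = 249.84 kg/h.
Product E = 0.899×249.84 = 224.61 kg/h.

224.6 kg/h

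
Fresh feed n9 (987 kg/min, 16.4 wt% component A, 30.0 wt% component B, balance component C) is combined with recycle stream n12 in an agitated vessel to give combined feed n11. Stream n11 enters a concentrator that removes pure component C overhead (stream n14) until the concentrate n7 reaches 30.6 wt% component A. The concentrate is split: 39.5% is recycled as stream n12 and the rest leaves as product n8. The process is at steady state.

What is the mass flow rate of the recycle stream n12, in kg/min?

345.4 kg/min

Overall component A balance (none leaves overhead): component A in fresh feed = component A in product, i.e. 987×0.164 = (1−0.395)·n7·0.306.
n7 = 161.87/(0.306×0.605) = 874.35 kg/min.
Recycle n12 = 0.395×874.35 = 345.37 kg/min.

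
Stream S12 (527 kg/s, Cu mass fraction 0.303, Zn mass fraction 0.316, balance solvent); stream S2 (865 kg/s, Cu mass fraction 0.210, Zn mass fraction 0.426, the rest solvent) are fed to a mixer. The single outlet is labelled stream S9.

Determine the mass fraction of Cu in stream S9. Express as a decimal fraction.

0.245

Total flow out = 527 + 865 = 1392 kg/s.
Cu in = 527×0.303 + 865×0.210 = 341.33 kg/s.
Cu mass fraction in S9 = 341.33/1392 = 0.245.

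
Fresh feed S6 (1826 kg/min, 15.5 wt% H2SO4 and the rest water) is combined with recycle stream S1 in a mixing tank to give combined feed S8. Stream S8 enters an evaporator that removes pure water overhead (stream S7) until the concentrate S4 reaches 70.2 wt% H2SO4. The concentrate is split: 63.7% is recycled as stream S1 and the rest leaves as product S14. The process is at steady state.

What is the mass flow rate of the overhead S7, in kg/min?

1423 kg/min

Overall H2SO4 balance (none leaves overhead): H2SO4 in fresh feed = H2SO4 in product, i.e. 1826×0.155 = (1−0.637)·S4·0.702.
S4 = 283.03/(0.702×0.363) = 1110.7 kg/min.
Recycle S1 = 0.637×1110.7 = 707.5 kg/min.
Combined feed S8 = 1826 + 707.5 = 2533.5 kg/min.
Overhead S7 = S8 − S4 = 2533.5 − 1110.7 = 1422.8 kg/min.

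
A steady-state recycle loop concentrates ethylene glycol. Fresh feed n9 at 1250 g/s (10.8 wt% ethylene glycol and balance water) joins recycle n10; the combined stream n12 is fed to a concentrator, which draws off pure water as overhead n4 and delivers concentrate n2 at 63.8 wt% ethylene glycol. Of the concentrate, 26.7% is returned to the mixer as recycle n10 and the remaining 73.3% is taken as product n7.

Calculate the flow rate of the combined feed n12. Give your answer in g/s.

Overall ethylene glycol balance (none leaves overhead): ethylene glycol in fresh feed = ethylene glycol in product, i.e. 1250×0.108 = (1−0.267)·n2·0.638.
n2 = 135/(0.638×0.733) = 288.67 g/s.
Recycle n10 = 0.267×288.67 = 77.076 g/s.
Combined feed n12 = 1250 + 77.076 = 1327.1 g/s.

1327 g/s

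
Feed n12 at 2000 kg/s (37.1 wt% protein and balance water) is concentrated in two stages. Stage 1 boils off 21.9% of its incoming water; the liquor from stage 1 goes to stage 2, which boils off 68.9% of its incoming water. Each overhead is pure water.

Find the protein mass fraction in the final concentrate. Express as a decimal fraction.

0.708

water in feed = 2000×0.629 = 1258 kg/s.
After stage 1: water left = (1−0.219)×1258 = 982.5; stream total = 1724.5 kg/s.
After stage 2: water left = (1−0.689)×982.5 = 305.56; final concentrate = 1047.6 kg/s.
protein fraction = 742/1047.6 = 0.708.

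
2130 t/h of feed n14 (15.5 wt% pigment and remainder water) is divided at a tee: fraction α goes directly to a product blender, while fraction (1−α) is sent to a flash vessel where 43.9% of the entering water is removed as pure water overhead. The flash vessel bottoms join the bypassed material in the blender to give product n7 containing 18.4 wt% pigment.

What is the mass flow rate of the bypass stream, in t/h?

1225 t/h

All 2130×0.155 = 330.15 t/h of pigment reaches n7, so n7 = 330.15/0.184 = 1794.3 t/h and vapour = 335.71 t/h.
The evaporator receives (1−α)·2130 of feed at 0.845 water and removes 0.439 of that water:
0.439×0.845×(1−α)×2130 = 335.71
(1−α) = 335.71/790.13 = 0.4249;  α = 0.5751.
Bypass flow = 0.5751×2130 = 1225 t/h.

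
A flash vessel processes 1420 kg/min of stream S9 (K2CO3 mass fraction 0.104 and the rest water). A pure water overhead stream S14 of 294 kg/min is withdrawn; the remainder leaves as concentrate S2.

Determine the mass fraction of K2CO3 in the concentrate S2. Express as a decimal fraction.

K2CO3 is not removed: 1420×0.104 = 147.68 kg/min of K2CO3 enters S2.
Concentrate = 1420 − 294 = 1126 kg/min.
Mass fraction = 147.68/1126 = 0.131.

0.131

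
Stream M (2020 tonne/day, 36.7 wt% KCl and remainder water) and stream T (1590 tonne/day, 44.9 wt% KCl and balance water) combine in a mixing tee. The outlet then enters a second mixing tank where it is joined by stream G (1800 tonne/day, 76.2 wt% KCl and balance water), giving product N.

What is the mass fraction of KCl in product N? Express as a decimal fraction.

0.5225

Overall, product flow = 5410 tonne/day.
KCl in = 2020×0.367 + 1590×0.449 + 1800×0.762 = 2826.8 tonne/day.
KCl fraction in N = 0.5225.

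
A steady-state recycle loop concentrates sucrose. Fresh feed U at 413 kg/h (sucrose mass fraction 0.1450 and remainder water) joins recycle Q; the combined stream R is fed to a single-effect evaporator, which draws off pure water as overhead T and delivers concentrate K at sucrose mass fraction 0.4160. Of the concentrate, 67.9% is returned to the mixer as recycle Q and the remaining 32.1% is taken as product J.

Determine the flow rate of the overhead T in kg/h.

Overall sucrose balance (none leaves overhead): sucrose in fresh feed = sucrose in product, i.e. 413×0.145 = (1−0.679)·K·0.416.
K = 59.885/(0.416×0.321) = 448.46 kg/h.
Recycle Q = 0.679×448.46 = 304.5 kg/h.
Combined feed R = 413 + 304.5 = 717.5 kg/h.
Overhead T = R − K = 717.5 − 448.46 = 269.05 kg/h.

269 kg/h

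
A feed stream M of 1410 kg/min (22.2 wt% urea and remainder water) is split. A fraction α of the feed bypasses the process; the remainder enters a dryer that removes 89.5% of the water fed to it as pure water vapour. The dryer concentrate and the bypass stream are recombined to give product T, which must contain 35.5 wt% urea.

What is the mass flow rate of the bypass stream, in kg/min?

All 1410×0.222 = 313.02 kg/min of urea reaches T, so T = 313.02/0.355 = 881.75 kg/min and vapour = 528.25 kg/min.
The evaporator receives (1−α)·1410 of feed at 0.778 water and removes 0.895 of that water:
0.895×0.778×(1−α)×1410 = 528.25
(1−α) = 528.25/981.8 = 0.5380;  α = 0.4620.
Bypass flow = 0.4620×1410 = 651.35 kg/min.

651.4 kg/min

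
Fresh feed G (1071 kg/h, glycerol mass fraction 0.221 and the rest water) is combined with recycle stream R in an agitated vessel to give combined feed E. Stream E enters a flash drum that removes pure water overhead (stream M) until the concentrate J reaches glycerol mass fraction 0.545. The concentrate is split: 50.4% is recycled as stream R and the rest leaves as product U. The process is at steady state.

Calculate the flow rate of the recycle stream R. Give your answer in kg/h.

441.3 kg/h

Overall glycerol balance (none leaves overhead): glycerol in fresh feed = glycerol in product, i.e. 1071×0.221 = (1−0.504)·J·0.545.
J = 236.69/(0.545×0.496) = 875.6 kg/h.
Recycle R = 0.504×875.6 = 441.3 kg/h.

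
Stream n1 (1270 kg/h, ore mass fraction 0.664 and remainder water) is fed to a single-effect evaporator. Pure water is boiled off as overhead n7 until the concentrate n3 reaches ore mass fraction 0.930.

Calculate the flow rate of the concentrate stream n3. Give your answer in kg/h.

ore is conserved: 1270×0.664 = 843.28 kg/h all reports to the concentrate.
Concentrate = 843.28/(target fraction) = 906.75 kg/h.

906.8 kg/h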